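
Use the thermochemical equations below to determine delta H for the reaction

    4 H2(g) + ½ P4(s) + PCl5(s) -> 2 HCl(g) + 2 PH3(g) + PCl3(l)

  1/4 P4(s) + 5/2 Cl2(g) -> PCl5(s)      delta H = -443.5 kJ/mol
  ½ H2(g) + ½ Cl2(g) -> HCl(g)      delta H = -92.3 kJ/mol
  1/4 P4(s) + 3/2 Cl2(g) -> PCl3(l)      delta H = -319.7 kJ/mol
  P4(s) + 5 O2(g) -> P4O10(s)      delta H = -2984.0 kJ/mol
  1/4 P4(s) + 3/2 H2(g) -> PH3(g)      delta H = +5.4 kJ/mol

delta H = -50.0 kJ/mol

equation 1 reversed (PCl5(s) must end up as a reactant): +443.5 kJ/mol
equation 2 × 2 (×2 to match 2 HCl(g) in the target): (2)·(-92.3) = -184.6 kJ/mol
equation 3 as written (PCl3(l) already on the product side): -319.7 kJ/mol
equation 4: not needed (O2(g) appears nowhere else).
equation 5 × 2 (scale by 2 for the 2 PH3(g)): (2)·(+5.4) = +10.8 kJ/mol
Since enthalpy is a state function, delta H = (-1)·(-443.5) + (2)·(-92.3) + (1)·(-319.7) + (2)·(+5.4) = -50.0 kJ/mol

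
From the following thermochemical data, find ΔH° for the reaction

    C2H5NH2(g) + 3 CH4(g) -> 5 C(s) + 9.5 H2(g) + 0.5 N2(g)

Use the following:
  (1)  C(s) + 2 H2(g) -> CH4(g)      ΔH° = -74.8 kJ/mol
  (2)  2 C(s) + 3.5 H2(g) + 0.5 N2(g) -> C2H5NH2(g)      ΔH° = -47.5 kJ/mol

ΔH° = 271.9 kJ/mol

(1) reversed and × 3: (-3)·(-74.8) = +224.4 kJ/mol
(2) reversed: +47.5 kJ/mol
Summing the manipulated equations, ΔH° = (-3)·(-74.8) + (-1)·(-47.5) = 271.9 kJ/mol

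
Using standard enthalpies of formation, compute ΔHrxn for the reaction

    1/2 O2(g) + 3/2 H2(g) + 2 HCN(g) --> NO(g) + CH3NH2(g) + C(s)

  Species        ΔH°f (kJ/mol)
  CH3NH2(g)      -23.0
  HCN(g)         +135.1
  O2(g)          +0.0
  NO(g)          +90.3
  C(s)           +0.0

Products: 1·(+90.3) + 1·(-23.0) + 1·(+0.0) = +67.3
Reactants: 1/2·(+0.0) + 3/2·(+0.0) + 2·(+135.1) = +270.2
ΔHrxn = (+67.3) − (+270.2) = -202.9 kJ/mol

ΔHrxn = -202.9 kJ/mol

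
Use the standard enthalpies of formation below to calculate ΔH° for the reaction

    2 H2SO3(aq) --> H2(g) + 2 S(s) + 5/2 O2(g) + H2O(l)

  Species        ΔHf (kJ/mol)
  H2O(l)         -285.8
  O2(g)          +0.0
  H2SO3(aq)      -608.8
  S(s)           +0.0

Products: 1·(+0.0) + 2·(+0.0) + 5/2·(+0.0) + 1·(-285.8) = -285.8
Reactants: 2·(-608.8) = -1217.6
ΔH° = (-285.8) − (-1217.6) = 931.8 kJ/mol

ΔH° = 931.8 kJ/mol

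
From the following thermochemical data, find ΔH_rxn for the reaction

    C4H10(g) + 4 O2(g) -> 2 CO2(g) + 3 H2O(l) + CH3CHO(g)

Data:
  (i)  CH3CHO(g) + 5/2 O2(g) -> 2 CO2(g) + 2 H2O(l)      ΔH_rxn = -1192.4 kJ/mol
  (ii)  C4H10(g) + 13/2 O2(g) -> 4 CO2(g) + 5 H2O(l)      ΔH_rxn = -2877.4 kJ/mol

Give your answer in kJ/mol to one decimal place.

ΔH_rxn = -1685.0 kJ/mol

(i) reversed: +1192.4 kJ/mol
(ii) as written: -2877.4 kJ/mol
Summing the manipulated equations, ΔH_rxn = (-1)·(-1192.4) + (1)·(-2877.4) = -1685.0 kJ/mol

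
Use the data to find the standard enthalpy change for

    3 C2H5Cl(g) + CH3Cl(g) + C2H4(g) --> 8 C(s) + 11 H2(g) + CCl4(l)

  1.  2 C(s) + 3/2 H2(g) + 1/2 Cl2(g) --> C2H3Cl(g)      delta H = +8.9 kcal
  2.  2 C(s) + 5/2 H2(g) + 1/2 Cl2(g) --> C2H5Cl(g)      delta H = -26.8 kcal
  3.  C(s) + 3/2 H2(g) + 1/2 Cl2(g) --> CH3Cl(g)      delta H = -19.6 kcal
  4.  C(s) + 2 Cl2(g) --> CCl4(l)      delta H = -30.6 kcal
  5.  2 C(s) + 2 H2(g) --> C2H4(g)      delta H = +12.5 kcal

eq. 1: not needed.
eq. 2 reversed and × 3: (-3)·(-26.8) = +80.4 kcal
eq. 3 reversed: +19.6 kcal
eq. 4 as written: -30.6 kcal
eq. 5 reversed: -12.5 kcal
By Hess's law, delta H = (-3)·(-26.8) + (-1)·(-19.6) + (1)·(-30.6) + (-1)·(+12.5) = 56.9 kcal

delta H = 56.9 kcal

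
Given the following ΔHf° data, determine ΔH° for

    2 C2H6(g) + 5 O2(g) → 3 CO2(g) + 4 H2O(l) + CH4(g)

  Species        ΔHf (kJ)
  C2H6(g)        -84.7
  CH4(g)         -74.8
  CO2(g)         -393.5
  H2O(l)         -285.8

Products: 3·(-393.5) + 4·(-285.8) + 1·(-74.8) = -2398.5
Reactants: 2·(-84.7) + 5·(+0.0) = -169.4
ΔH° = (-2398.5) − (-169.4) = -2229.1 kJ

ΔH° = -2229.1 kJ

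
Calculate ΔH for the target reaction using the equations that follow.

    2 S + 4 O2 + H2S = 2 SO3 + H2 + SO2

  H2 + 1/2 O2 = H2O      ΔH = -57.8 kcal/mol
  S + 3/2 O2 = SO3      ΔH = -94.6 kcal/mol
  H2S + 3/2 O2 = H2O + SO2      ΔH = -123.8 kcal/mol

equation 1 reversed: +57.8 kcal/mol
equation 2 × 2: (2)·(-94.6) = -189.2 kcal/mol
equation 3 as written: -123.8 kcal/mol
ΔH = (-1)·(-57.8) + (2)·(-94.6) + (1)·(-123.8) = -255.2 kcal/mol

ΔH = -255.2 kcal/mol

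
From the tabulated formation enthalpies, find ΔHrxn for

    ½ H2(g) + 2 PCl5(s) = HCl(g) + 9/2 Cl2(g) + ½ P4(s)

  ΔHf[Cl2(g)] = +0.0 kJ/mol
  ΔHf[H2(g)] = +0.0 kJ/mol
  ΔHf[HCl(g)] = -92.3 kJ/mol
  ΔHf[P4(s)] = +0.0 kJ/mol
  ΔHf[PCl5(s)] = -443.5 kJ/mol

ΔHrxn = 794.7 kJ/mol

Products: 1·(-92.3) + 9/2·(+0.0) + 1/2·(+0.0) = -92.3
Reactants: 1/2·(+0.0) + 2·(-443.5) = -887.0
ΔHrxn = (-92.3) − (-887.0) = 794.7 kJ/mol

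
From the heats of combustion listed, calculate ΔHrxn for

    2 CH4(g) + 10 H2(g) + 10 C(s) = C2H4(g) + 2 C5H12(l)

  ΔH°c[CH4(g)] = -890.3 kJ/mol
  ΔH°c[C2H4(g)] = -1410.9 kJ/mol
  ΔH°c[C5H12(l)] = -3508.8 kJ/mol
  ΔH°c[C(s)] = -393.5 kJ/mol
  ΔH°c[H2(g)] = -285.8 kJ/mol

With combustion enthalpies, reactants minus products:
= [2·(-890.3) + 10·(-285.8) + 10·(-393.5)] − [1·(-1410.9) + 2·(-3508.8)]
= -145.1 kJ/mol

ΔHrxn = -145.1 kJ/mol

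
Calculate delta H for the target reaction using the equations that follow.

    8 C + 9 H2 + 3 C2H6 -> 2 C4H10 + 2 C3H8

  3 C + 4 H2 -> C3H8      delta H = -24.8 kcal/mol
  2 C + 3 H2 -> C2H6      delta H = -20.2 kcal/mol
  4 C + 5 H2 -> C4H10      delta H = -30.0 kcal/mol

equation 1 × 2: (2)·(-24.8) = -49.6 kcal/mol
equation 2 reversed and × 3: (-3)·(-20.2) = +60.6 kcal/mol
equation 3 × 2: (2)·(-30.0) = -60.0 kcal/mol
Summing the manipulated equations, delta H = (-49.6) + (+60.6) + (-60.0) = -49.0 kcal/mol

delta H = -49.0 kcal/mol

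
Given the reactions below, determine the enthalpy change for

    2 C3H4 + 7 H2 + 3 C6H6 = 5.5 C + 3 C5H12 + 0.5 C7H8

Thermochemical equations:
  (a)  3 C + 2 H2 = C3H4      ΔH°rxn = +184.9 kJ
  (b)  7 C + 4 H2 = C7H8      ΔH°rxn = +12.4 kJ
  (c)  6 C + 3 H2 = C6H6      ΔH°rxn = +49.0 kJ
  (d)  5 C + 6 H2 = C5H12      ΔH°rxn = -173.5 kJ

(a) reversed and × 2: (-2)·(+184.9) = -369.8 kJ
(b) × 1/2: (1/2)·(+12.4) = +6.2 kJ
(c) reversed and × 3: (-3)·(+49.0) = -147.0 kJ
(d) × 3: (3)·(-173.5) = -520.5 kJ
By Hess's law, ΔH°rxn = (-369.8) + (+6.2) + (-147.0) + (-520.5) = -1031.1 kJ

ΔH°rxn = -1031.1 kJ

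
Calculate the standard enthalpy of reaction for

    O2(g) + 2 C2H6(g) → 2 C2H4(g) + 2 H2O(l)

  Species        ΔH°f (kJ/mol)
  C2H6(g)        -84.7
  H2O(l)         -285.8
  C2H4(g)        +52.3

ΔH° = -297.6 kJ/mol

Products: 2·(+52.3) + 2·(-285.8) = -467.0
Reactants: 1·(+0.0) + 2·(-84.7) = -169.4
ΔH° = (-467.0) − (-169.4) = -297.6 kJ/mol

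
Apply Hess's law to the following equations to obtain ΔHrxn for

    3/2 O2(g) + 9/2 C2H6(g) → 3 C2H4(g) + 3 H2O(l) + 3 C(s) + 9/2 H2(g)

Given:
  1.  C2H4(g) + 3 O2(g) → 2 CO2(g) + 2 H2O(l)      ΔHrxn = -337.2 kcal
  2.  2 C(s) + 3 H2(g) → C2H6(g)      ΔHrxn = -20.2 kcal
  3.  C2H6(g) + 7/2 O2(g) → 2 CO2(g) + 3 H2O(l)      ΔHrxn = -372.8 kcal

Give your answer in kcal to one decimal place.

eq. 1 reversed and × 3 (C2H4(g) must end up as a product; scale by 3 for the 3 C2H4(g)): (-3)·(-337.2) = +1011.6 kcal
eq. 2 reversed and × 3/2 (C(s) must end up as a product; ×3/2 to match 3 C(s) in the target): (-3/2)·(-20.2) = +30.3 kcal
eq. 3 × 3: (3)·(-372.8) = -1118.4 kcal
ΔHrxn = (-3)·(-337.2) + (-3/2)·(-20.2) + (3)·(-372.8) = -76.5 kcal

ΔHrxn = -76.5 kcal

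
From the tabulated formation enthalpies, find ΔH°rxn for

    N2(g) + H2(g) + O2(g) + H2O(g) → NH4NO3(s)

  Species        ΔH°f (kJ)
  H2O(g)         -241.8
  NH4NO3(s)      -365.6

Products: 1·(-365.6) = -365.6
Reactants: 1·(+0.0) + 1·(+0.0) + 1·(+0.0) + 1·(-241.8) = -241.8
ΔH°rxn = (-365.6) − (-241.8) = -123.8 kJ

ΔH°rxn = -123.8 kJ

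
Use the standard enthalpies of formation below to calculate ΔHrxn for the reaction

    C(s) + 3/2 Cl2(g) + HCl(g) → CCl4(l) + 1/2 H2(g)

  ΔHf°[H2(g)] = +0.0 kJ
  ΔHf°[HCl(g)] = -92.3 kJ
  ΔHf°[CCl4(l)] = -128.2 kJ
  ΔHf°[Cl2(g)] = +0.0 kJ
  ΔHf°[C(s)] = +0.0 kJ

ΔHrxn = -35.9 kJ

Products: 1·(-128.2) + 1/2·(+0.0) = -128.2
Reactants: 1·(+0.0) + 3/2·(+0.0) + 1·(-92.3) = -92.3
ΔHrxn = (-128.2) − (-92.3) = -35.9 kJ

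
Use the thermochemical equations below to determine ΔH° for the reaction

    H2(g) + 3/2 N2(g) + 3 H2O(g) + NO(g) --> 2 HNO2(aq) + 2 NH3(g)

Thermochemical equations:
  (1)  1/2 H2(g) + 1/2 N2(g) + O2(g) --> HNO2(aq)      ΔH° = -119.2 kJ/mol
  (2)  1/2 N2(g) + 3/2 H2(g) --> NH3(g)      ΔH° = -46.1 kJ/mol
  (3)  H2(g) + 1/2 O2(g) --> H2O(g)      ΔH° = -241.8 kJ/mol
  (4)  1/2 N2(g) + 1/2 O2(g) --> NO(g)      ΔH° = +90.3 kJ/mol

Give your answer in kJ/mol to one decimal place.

(1) × 2: (2)·(-119.2) = -238.4 kJ/mol
(2) × 2: (2)·(-46.1) = -92.2 kJ/mol
(3) reversed and × 3: (-3)·(-241.8) = +725.4 kJ/mol
(4) reversed: -90.3 kJ/mol
ΔH° = (2)·(-119.2) + (2)·(-46.1) + (-3)·(-241.8) + (-1)·(+90.3) = 304.5 kJ/mol

ΔH° = 304.5 kJ/mol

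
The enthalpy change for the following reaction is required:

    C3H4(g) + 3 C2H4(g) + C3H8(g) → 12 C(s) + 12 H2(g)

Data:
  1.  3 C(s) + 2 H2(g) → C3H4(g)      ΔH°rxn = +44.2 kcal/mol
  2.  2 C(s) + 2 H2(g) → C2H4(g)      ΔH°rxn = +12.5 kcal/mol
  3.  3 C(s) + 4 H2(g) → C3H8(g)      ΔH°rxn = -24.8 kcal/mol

ΔH°rxn = -56.9 kcal/mol

eq. 1 reversed (C3H4(g) must end up as a reactant): -44.2 kcal/mol
eq. 2 reversed and × 3 (C2H4(g) must end up as a reactant; scale by 3 for the 3 C2H4(g)): (-3)·(+12.5) = -37.5 kcal/mol
eq. 3 reversed (C3H8(g) must end up as a reactant): +24.8 kcal/mol
ΔH°rxn = (-1)·(+44.2) + (-3)·(+12.5) + (-1)·(-24.8) = -56.9 kcal/mol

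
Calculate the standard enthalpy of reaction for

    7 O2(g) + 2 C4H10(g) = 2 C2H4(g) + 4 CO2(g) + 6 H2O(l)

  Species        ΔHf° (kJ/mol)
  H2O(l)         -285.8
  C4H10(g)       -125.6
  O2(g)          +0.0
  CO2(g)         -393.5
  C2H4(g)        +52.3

ΔH°rxn = -2933.0 kJ/mol

Products: 2·(+52.3) + 4·(-393.5) + 6·(-285.8) = -3184.2
Reactants: 7·(+0.0) + 2·(-125.6) = -251.2
ΔH°rxn = (-3184.2) − (-251.2) = -2933.0 kJ/mol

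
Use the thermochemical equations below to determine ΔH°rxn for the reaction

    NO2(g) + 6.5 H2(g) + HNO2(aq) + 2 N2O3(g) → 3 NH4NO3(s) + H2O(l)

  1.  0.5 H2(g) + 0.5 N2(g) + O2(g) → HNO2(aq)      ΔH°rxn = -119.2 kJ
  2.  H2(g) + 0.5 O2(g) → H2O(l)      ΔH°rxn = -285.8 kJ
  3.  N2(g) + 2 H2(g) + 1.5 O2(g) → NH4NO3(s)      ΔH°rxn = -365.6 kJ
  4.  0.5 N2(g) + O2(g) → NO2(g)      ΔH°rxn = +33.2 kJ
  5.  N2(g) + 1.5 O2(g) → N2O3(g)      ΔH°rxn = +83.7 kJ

ΔH°rxn = -1464.0 kJ

eq. 1 reversed (HNO2(aq) must end up as a reactant): +119.2 kJ
eq. 2 as written (H2O(l) already on the product side): -285.8 kJ
eq. 3 × 3 (×3 to match 3 NH4NO3(s) in the target): (3)·(-365.6) = -1096.8 kJ
eq. 4 reversed (NO2(g) must end up as a reactant): -33.2 kJ
eq. 5 reversed and × 2 (N2O3(g) must end up as a reactant; ×2 to match 2 N2O3(g) in the target): (-2)·(+83.7) = -167.4 kJ
Summing the manipulated equations, ΔH°rxn = (+119.2) + (-285.8) + (-1096.8) + (-33.2) + (-167.4) = -1464.0 kJ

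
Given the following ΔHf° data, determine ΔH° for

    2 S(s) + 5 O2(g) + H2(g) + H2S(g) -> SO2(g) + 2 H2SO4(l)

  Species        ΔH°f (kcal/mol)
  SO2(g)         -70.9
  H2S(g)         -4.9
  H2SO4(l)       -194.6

ΔH° = -455.2 kcal/mol

Products: 1·(-70.9) + 2·(-194.6) = -460.1
Reactants: 2·(+0.0) + 5·(+0.0) + 1·(+0.0) + 1·(-4.9) = -4.9
ΔH° = (-460.1) − (-4.9) = -455.2 kcal/mol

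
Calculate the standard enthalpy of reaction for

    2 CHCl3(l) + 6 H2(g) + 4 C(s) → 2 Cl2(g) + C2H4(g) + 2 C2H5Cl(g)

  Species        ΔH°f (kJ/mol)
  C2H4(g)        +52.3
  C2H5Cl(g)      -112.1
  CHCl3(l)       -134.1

ΔH_rxn = 96.3 kJ/mol

Products: 2·(+0.0) + 1·(+52.3) + 2·(-112.1) = -171.9
Reactants: 2·(-134.1) + 6·(+0.0) + 4·(+0.0) = -268.2
ΔH_rxn = (-171.9) − (-268.2) = 96.3 kJ/mol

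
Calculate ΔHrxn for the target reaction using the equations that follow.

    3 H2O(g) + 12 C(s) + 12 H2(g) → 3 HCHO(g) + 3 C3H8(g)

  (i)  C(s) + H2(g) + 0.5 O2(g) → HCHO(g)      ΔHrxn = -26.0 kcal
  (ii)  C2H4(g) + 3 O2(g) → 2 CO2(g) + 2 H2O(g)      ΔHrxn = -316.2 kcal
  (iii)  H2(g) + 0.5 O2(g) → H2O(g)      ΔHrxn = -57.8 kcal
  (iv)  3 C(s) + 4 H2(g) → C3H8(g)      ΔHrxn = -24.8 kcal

(i) × 3 (×3 to match 3 HCHO(g) in the target): (3)·(-26.0) = -78.0 kcal
(ii): not needed (C2H4(g) appears nowhere else).
(iii) reversed and × 3: (-3)·(-57.8) = +173.4 kcal
(iv) × 3 (×3 to match 3 C3H8(g) in the target): (3)·(-24.8) = -74.4 kcal
Combining the equations, ΔHrxn = (3)·(-26.0) + (-3)·(-57.8) + (3)·(-24.8) = 21.0 kcal

ΔHrxn = 21.0 kcal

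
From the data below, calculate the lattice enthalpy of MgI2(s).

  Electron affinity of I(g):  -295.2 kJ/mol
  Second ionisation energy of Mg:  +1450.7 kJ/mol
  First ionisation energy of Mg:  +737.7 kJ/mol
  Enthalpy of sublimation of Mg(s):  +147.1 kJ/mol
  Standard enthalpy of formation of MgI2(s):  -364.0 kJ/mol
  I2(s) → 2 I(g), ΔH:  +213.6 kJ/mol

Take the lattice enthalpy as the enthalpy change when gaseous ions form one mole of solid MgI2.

ΔHf° = 1·ΔHsub + 1·(ΣIE) + 1·D(I2) + 2·EA + U
-364.0 = 1·(+147.1) + 1·(+2188.4) + 1·(+213.6) + 2·(-295.2) + U
U = -364.0 − (+1958.7) = -2322.7 kJ/mol

U = -2322.7 kJ/mol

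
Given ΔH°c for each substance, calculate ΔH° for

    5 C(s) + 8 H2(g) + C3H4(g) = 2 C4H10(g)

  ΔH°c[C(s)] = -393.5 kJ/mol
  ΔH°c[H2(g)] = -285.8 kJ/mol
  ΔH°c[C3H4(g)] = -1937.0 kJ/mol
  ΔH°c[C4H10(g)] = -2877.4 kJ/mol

Using ΔH = Σ nΔHc°(reactants) − Σ nΔHc°(products):
= [5·(-393.5) + 8·(-285.8) + 1·(-1937.0)] − [2·(-2877.4)]
= -436.1 kJ/mol

ΔH° = -436.1 kJ/mol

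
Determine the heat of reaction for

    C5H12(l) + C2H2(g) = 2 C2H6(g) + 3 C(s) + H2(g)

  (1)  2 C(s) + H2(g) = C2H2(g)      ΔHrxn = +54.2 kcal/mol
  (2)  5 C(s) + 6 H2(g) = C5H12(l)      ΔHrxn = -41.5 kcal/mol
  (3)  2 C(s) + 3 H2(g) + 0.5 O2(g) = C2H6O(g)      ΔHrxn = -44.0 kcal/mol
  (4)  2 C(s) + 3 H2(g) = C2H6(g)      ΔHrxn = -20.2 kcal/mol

(1) reversed (reverse to put C2H2(g) on the reactant side): -54.2 kcal/mol
(2) reversed (C5H12(l) must end up as a reactant): +41.5 kcal/mol
(3): not needed (C2H6O(g) appears nowhere else).
(4) × 2 (×2 to match 2 C2H6(g) in the target): (2)·(-20.2) = -40.4 kcal/mol
Combining the equations, ΔHrxn = (-1)·(+54.2) + (-1)·(-41.5) + (2)·(-20.2) = -53.1 kcal/mol

ΔHrxn = -53.1 kcal/mol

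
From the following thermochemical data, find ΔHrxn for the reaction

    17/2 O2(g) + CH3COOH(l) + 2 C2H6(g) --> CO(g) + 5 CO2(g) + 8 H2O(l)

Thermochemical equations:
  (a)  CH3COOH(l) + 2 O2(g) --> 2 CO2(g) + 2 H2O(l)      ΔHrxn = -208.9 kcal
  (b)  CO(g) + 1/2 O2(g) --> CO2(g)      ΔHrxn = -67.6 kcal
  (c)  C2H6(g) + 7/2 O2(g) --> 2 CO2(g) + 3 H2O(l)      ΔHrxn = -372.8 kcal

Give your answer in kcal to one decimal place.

(a) as written: -208.9 kcal
(b) reversed: +67.6 kcal
(c) × 2: (2)·(-372.8) = -745.6 kcal
Since enthalpy is a state function, ΔHrxn = (1)·(-208.9) + (-1)·(-67.6) + (2)·(-372.8) = -886.9 kcal

ΔHrxn = -886.9 kcal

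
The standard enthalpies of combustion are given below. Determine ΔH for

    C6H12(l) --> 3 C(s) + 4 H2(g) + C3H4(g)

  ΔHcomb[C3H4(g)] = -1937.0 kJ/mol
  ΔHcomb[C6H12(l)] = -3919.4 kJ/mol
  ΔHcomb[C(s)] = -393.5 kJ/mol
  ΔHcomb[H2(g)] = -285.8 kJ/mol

ΔH = 341.3 kJ/mol

With combustion enthalpies, reactants minus products:
= [1·(-3919.4)] − [3·(-393.5) + 4·(-285.8) + 1·(-1937.0)]
= 341.3 kJ/mol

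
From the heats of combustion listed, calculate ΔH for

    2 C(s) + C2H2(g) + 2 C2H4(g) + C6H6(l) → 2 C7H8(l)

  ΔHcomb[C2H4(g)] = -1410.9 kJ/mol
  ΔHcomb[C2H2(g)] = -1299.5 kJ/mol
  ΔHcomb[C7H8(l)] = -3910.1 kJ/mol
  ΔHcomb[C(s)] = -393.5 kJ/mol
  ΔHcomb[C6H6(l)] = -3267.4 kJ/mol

ΔH = -355.5 kJ/mol

With combustion enthalpies, reactants minus products:
= [2·(-393.5) + 1·(-1299.5) + 2·(-1410.9) + 1·(-3267.4)] − [2·(-3910.1)]
= -355.5 kJ/mol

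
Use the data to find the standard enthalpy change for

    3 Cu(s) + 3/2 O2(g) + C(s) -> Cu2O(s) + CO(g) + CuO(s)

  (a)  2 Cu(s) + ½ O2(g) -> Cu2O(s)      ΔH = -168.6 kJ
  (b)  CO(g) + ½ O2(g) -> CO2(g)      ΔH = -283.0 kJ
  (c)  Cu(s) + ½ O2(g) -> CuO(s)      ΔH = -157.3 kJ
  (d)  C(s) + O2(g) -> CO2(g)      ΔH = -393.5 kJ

ΔH = -436.4 kJ

(a) as written (Cu2O(s) already on the product side): -168.6 kJ
(b) reversed (CO(g) must end up as a product): +283.0 kJ
(c) as written (CuO(s) already on the product side): -157.3 kJ
(d) as written (C(s) already on the reactant side): -393.5 kJ
ΔH = (-168.6) + (+283.0) + (-157.3) + (-393.5) = -436.4 kJ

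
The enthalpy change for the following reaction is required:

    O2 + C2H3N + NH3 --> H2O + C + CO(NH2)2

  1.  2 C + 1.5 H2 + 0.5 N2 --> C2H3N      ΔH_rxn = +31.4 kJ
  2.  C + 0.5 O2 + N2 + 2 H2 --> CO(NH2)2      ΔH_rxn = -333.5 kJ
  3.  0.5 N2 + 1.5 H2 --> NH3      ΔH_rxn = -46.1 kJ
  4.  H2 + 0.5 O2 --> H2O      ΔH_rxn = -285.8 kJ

eq. 1 reversed (C2H3N must end up as a reactant): -31.4 kJ
eq. 2 as written (CO(NH2)2 already on the product side): -333.5 kJ
eq. 3 reversed (NH3 must end up as a reactant): +46.1 kJ
eq. 4 as written (H2O already on the product side): -285.8 kJ
ΔH_rxn = (-31.4) + (-333.5) + (+46.1) + (-285.8) = -604.6 kJ

ΔH_rxn = -604.6 kJ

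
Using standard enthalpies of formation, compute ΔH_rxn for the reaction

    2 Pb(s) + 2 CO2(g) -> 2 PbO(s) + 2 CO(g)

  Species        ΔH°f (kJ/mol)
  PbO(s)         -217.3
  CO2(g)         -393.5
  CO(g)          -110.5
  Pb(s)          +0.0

ΔH°rxn = Σ nΔHf°(products) − Σ nΔHf°(reactants).
Products: 2·(-217.3) + 2·(-110.5) = -655.6
Reactants: 2·(+0.0) + 2·(-393.5) = -787.0
ΔH_rxn = (-655.6) − (-787.0) = 131.4 kJ/mol

ΔH_rxn = 131.4 kJ/mol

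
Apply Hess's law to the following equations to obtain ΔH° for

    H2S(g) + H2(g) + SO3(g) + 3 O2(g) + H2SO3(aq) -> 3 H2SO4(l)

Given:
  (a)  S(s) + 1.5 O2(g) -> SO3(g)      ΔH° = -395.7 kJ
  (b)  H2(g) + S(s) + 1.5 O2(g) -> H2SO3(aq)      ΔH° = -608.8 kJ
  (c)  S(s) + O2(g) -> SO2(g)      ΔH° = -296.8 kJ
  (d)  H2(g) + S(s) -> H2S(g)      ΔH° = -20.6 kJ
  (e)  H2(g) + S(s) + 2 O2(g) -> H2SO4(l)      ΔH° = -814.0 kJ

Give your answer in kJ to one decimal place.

ΔH° = -1416.9 kJ

(a) reversed: +395.7 kJ
(b) reversed: +608.8 kJ
(c): not needed.
(d) reversed: +20.6 kJ
(e) × 3: (3)·(-814.0) = -2442.0 kJ
ΔH° = (+395.7) + (+608.8) + (+20.6) + (-2442.0) = -1416.9 kJ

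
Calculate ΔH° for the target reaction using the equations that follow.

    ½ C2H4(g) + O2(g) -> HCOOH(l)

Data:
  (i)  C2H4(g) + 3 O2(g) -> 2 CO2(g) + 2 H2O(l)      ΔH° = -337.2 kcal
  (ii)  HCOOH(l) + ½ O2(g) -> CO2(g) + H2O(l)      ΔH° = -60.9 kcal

ΔH° = -107.7 kcal

(i) × 1/2: (1/2)·(-337.2) = -168.6 kcal
(ii) reversed: +60.9 kcal
Since enthalpy is a state function, ΔH° = (-168.6) + (+60.9) = -107.7 kcal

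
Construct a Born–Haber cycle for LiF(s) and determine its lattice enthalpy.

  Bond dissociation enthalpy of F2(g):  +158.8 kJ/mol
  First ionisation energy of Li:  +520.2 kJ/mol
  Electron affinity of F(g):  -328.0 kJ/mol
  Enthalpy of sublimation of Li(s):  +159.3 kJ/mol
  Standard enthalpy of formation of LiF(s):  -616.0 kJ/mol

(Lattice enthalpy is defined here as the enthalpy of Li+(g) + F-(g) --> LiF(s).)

U = -1046.9 kJ/mol

ΔHf° = 1·ΔHsub + 1·(ΣIE) + 1/2·D(F2) + 1·EA + U
-616.0 = 1·(+159.3) + 1·(+520.2) + 1/2·(+158.8) + 1·(-328.0) + U
U = -616.0 − (+430.9) = -1046.9 kJ/mol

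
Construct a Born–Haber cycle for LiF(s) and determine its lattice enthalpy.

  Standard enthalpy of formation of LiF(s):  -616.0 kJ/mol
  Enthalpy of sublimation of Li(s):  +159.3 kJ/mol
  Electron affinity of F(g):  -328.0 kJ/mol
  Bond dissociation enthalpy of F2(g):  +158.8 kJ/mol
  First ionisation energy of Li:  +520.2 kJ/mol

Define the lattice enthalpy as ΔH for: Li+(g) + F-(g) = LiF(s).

U = -1046.9 kJ/mol

ΔHf° = 1·ΔHsub + 1·(ΣIE) + 1/2·D(F2) + 1·EA + U
-616.0 = 1·(+159.3) + 1·(+520.2) + 1/2·(+158.8) + 1·(-328.0) + U
U = -616.0 − (+430.9) = -1046.9 kJ/mol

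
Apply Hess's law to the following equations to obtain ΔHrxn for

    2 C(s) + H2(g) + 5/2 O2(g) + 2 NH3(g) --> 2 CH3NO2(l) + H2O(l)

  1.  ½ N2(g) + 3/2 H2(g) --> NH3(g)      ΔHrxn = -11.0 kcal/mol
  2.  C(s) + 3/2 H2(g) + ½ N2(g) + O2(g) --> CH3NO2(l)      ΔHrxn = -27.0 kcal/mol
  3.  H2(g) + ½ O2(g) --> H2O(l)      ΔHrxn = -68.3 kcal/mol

ΔHrxn = -100.3 kcal/mol

eq. 1 reversed and × 2: (-2)·(-11.0) = +22.0 kcal/mol
eq. 2 × 2: (2)·(-27.0) = -54.0 kcal/mol
eq. 3 as written: -68.3 kcal/mol
Since enthalpy is a state function, ΔHrxn = (+22.0) + (-54.0) + (-68.3) = -100.3 kcal/mol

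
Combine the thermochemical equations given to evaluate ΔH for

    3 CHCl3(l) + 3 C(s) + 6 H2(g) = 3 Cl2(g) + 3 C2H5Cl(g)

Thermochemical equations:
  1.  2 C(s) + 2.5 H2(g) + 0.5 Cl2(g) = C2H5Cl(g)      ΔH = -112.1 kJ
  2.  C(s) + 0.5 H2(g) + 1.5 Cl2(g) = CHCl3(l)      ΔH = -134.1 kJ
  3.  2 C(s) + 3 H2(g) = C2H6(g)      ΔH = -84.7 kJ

ΔH = 66.0 kJ

eq. 1 × 3 (scale by 3 for the 3 C2H5Cl(g)): (3)·(-112.1) = -336.3 kJ
eq. 2 reversed and × 3 (reverse to put CHCl3(l) on the reactant side; ×3 to match 3 CHCl3(l) in the target): (-3)·(-134.1) = +402.3 kJ
eq. 3: not needed (C2H6(g) appears nowhere else).
Summing the manipulated equations, ΔH = (-336.3) + (+402.3) = 66.0 kJ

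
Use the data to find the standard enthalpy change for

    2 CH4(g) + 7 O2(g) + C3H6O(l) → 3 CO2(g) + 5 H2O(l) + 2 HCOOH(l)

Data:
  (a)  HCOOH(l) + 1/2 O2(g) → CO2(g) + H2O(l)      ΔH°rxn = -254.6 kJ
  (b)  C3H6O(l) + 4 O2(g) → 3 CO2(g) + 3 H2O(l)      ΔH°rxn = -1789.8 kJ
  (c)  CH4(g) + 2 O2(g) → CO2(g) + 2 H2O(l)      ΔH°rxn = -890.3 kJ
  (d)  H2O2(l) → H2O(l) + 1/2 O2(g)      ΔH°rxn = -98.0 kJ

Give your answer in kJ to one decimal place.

ΔH°rxn = -3061.2 kJ

(a) reversed and × 2 (reverse to put HCOOH(l) on the product side; ×2 to match 2 HCOOH(l) in the target): (-2)·(-254.6) = +509.2 kJ
(b) as written (C3H6O(l) already on the reactant side): -1789.8 kJ
(c) × 2 (scale by 2 for the 2 CH4(g)): (2)·(-890.3) = -1780.6 kJ
(d): not needed (H2O2(l) appears nowhere else).
By Hess's law, ΔH°rxn = (-2)·(-254.6) + (1)·(-1789.8) + (2)·(-890.3) = -3061.2 kJ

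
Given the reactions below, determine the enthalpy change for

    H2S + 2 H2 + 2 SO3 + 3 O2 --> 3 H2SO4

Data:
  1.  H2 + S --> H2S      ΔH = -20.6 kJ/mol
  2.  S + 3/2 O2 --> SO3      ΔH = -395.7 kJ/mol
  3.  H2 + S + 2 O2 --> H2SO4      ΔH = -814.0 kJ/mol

eq. 1 reversed (H2S must end up as a reactant): +20.6 kJ/mol
eq. 2 reversed and × 2 (SO3 must end up as a reactant; ×2 to match 2 SO3 in the target): (-2)·(-395.7) = +791.4 kJ/mol
eq. 3 × 3 (×3 to match 3 H2SO4 in the target): (3)·(-814.0) = -2442.0 kJ/mol
ΔH = (+20.6) + (+791.4) + (-2442.0) = -1630.0 kJ/mol

ΔH = -1630.0 kJ/mol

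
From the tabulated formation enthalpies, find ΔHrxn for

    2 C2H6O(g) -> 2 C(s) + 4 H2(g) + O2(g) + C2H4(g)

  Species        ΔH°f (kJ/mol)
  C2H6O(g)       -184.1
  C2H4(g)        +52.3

ΔH°rxn = Σ nΔHf°(products) − Σ nΔHf°(reactants).
Products: 2·(+0.0) + 4·(+0.0) + 1·(+0.0) + 1·(+52.3) = +52.3
Reactants: 2·(-184.1) = -368.2
ΔHrxn = (+52.3) − (-368.2) = 420.5 kJ/mol

ΔHrxn = 420.5 kJ/mol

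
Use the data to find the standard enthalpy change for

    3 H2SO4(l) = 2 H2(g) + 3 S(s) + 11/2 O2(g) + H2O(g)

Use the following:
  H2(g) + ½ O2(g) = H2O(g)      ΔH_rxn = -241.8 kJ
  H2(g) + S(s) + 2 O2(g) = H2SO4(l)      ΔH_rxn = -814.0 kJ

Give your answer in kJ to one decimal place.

ΔH_rxn = 2200.2 kJ

equation 1 as written (H2O(g) already on the product side): -241.8 kJ
equation 2 reversed and × 3 (reverse to put H2SO4(l) on the reactant side; ×3 to match 3 H2SO4(l) in the target): (-3)·(-814.0) = +2442.0 kJ
ΔH_rxn = (1)·(-241.8) + (-3)·(-814.0) = 2200.2 kJ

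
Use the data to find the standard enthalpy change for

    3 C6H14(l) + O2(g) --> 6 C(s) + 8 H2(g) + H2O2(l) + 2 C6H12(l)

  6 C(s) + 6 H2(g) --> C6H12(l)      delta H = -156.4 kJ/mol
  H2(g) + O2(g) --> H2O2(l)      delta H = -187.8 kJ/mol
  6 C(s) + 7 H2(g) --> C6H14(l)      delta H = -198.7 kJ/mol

delta H = 95.5 kJ/mol

equation 1 × 2 (×2 to match 2 C6H12(l) in the target): (2)·(-156.4) = -312.8 kJ/mol
equation 2 as written (H2O2(l) already on the product side): -187.8 kJ/mol
equation 3 reversed and × 3 (C6H14(l) must end up as a reactant; scale by 3 for the 3 C6H14(l)): (-3)·(-198.7) = +596.1 kJ/mol
By Hess's law, delta H = (2)·(-156.4) + (1)·(-187.8) + (-3)·(-198.7) = 95.5 kJ/mol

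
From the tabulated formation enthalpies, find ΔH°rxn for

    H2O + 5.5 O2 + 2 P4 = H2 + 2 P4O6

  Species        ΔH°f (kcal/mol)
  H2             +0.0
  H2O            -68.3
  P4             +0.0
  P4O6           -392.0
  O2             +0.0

ΔH°rxn = -715.7 kcal/mol

Products: 1·(+0.0) + 2·(-392.0) = -784.0
Reactants: 1·(-68.3) + 11/2·(+0.0) + 2·(+0.0) = -68.3
ΔH°rxn = (-784.0) − (-68.3) = -715.7 kcal/mol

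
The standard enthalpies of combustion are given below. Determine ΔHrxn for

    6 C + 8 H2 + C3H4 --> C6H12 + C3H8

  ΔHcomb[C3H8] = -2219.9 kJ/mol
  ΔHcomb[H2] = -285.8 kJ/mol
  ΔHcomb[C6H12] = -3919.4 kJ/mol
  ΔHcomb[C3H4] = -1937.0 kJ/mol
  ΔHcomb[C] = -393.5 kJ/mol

ΔHrxn = -445.1 kJ/mol

Using ΔH = Σ nΔHc°(reactants) − Σ nΔHc°(products):
= [6·(-393.5) + 8·(-285.8) + 1·(-1937.0)] − [1·(-3919.4) + 1·(-2219.9)]
= -445.1 kJ/mol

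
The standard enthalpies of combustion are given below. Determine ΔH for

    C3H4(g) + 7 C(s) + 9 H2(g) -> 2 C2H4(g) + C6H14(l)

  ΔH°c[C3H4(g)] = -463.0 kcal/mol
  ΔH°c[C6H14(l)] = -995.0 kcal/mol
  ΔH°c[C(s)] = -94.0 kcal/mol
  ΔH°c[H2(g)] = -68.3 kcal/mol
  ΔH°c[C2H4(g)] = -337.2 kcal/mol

ΔH = -66.3 kcal/mol

Using ΔH = Σ nΔHc°(reactants) − Σ nΔHc°(products):
= [1·(-463.0) + 7·(-94.0) + 9·(-68.3)] − [2·(-337.2) + 1·(-995.0)]
= -66.3 kcal/mol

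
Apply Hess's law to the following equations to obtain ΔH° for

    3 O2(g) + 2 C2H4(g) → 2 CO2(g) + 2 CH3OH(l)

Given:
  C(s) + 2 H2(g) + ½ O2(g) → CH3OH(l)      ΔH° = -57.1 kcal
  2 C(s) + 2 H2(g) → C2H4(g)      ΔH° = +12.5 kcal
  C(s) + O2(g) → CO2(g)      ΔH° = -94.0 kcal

ΔH° = -327.2 kcal

equation 1 × 2 (×2 to match 2 CH3OH(l) in the target): (2)·(-57.1) = -114.2 kcal
equation 2 reversed and × 2 (C2H4(g) must end up as a reactant; ×2 to match 2 C2H4(g) in the target): (-2)·(+12.5) = -25.0 kcal
equation 3 × 2 (×2 to match 2 CO2(g) in the target): (2)·(-94.0) = -188.0 kcal
ΔH° = (-114.2) + (-25.0) + (-188.0) = -327.2 kcal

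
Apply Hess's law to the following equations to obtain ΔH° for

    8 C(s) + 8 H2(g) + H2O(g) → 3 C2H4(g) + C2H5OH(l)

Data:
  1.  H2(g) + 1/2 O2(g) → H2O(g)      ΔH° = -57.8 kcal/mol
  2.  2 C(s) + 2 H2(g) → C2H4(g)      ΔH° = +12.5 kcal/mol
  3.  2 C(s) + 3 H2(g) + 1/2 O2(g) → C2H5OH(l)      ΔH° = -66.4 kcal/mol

ΔH° = 28.9 kcal/mol

eq. 1 reversed (H2O(g) must end up as a reactant): +57.8 kcal/mol
eq. 2 × 3 (scale by 3 for the 3 C2H4(g)): (3)·(+12.5) = +37.5 kcal/mol
eq. 3 as written (C2H5OH(l) already on the product side): -66.4 kcal/mol
Since enthalpy is a state function, ΔH° = (-1)·(-57.8) + (3)·(+12.5) + (1)·(-66.4) = 28.9 kcal/mol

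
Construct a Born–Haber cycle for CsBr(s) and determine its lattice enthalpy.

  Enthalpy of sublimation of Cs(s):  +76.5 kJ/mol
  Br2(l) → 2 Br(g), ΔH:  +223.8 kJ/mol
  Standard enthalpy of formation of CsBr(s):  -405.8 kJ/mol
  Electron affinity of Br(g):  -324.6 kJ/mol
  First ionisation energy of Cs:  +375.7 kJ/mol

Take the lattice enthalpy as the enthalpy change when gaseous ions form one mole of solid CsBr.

ΔHf° = 1·ΔHsub + 1·(ΣIE) + 1/2·D(Br2) + 1·EA + U
-405.8 = 1·(+76.5) + 1·(+375.7) + 1/2·(+223.8) + 1·(-324.6) + U
U = -405.8 − (+239.5) = -645.3 kJ/mol

U = -645.3 kJ/mol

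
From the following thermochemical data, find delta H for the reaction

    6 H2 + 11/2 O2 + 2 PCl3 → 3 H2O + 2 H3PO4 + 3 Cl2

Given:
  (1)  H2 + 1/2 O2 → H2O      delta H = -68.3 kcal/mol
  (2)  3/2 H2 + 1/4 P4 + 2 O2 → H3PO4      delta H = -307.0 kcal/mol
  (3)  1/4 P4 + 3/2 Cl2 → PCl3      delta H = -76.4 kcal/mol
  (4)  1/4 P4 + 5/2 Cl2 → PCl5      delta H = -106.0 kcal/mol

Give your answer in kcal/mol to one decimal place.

(1) × 3: (3)·(-68.3) = -204.9 kcal/mol
(2) × 2: (2)·(-307.0) = -614.0 kcal/mol
(3) reversed and × 2: (-2)·(-76.4) = +152.8 kcal/mol
(4): not needed.
Summing the manipulated equations, delta H = (3)·(-68.3) + (2)·(-307.0) + (-2)·(-76.4) = -666.1 kcal/mol

delta H = -666.1 kcal/mol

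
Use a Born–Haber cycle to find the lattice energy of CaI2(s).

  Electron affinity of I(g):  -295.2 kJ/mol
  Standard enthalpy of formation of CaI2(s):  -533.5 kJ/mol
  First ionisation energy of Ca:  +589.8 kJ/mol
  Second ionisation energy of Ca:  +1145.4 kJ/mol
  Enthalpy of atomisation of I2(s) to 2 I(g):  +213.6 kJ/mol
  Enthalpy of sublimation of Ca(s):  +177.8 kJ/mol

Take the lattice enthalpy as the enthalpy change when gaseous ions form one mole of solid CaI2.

U = -2069.7 kJ/mol

ΔHf° = 1·ΔHsub + 1·(ΣIE) + 1·D(I2) + 2·EA + U
-533.5 = 1·(+177.8) + 1·(+1735.2) + 1·(+213.6) + 2·(-295.2) + U
U = -533.5 − (+1536.2) = -2069.7 kJ/mol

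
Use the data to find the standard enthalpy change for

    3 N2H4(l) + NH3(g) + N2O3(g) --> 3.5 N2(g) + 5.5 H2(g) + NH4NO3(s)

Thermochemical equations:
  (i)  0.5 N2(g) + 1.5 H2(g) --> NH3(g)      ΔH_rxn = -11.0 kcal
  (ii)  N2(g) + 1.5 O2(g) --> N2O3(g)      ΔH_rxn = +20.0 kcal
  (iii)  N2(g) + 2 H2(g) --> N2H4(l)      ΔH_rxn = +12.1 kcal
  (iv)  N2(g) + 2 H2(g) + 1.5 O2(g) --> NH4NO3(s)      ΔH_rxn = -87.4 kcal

(i) reversed (NH3(g) must end up as a reactant): +11.0 kcal
(ii) reversed (reverse to put N2O3(g) on the reactant side): -20.0 kcal
(iii) reversed and × 3 (N2H4(l) must end up as a reactant; scale by 3 for the 3 N2H4(l)): (-3)·(+12.1) = -36.3 kcal
(iv) as written (NH4NO3(s) already on the product side): -87.4 kcal
ΔH_rxn = (+11.0) + (-20.0) + (-36.3) + (-87.4) = -132.7 kcal

ΔH_rxn = -132.7 kcal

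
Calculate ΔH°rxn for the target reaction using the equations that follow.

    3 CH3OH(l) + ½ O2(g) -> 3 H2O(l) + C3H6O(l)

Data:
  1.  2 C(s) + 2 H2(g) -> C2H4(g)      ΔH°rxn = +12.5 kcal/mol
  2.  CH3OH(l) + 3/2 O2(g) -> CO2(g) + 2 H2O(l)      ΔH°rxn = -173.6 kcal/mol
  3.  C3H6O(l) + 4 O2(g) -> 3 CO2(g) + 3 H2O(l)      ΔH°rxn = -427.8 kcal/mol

ΔH°rxn = -93.0 kcal/mol

eq. 1: not needed.
eq. 2 × 3: (3)·(-173.6) = -520.8 kcal/mol
eq. 3 reversed: +427.8 kcal/mol
ΔH°rxn = (-520.8) + (+427.8) = -93.0 kcal/mol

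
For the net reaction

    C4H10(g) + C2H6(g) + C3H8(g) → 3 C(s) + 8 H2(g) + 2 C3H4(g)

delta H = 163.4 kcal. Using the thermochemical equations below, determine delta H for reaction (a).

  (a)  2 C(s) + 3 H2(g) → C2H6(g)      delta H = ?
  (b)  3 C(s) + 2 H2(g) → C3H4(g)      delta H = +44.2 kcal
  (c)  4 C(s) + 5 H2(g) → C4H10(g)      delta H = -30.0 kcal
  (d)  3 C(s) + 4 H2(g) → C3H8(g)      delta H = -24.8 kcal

delta H = -20.2 kcal

(a) reversed: contributes −x
(b) × 2: (2)·(+44.2) = +88.4 kcal
(c) reversed: +30.0 kcal
(d) reversed: +24.8 kcal
+163.4 = (+88.4) + (+30.0) + (+24.8) − x
x = (+163.4 − (+143.2)) / (-1) = -20.2 kcal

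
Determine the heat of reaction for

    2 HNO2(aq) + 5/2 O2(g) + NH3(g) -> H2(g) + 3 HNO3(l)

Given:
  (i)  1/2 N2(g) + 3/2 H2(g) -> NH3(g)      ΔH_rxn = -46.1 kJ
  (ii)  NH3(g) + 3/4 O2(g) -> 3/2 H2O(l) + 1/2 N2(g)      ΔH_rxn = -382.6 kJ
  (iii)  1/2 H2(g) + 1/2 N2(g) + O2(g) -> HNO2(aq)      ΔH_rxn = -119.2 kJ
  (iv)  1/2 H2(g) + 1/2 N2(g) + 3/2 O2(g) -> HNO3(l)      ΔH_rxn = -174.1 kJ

ΔH_rxn = -237.8 kJ

(i) reversed: +46.1 kJ
(ii): not needed.
(iii) reversed and × 2: (-2)·(-119.2) = +238.4 kJ
(iv) × 3: (3)·(-174.1) = -522.3 kJ
ΔH_rxn = (-1)·(-46.1) + (-2)·(-119.2) + (3)·(-174.1) = -237.8 kJ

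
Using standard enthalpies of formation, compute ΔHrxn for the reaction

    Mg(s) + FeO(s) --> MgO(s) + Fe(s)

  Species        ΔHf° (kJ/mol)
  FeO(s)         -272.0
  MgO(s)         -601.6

ΔH°rxn = Σ nΔHf°(products) − Σ nΔHf°(reactants).
Products: 1·(-601.6) + 1·(+0.0) = -601.6
Reactants: 1·(+0.0) + 1·(-272.0) = -272.0
ΔHrxn = (-601.6) − (-272.0) = -329.6 kJ/mol

ΔHrxn = -329.6 kJ/mol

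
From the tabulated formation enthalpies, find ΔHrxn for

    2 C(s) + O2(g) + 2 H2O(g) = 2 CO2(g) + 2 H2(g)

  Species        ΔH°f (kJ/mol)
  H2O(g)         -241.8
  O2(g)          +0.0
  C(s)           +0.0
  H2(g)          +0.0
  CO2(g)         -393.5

ΔHrxn = -303.4 kJ/mol

Products: 2·(-393.5) + 2·(+0.0) = -787.0
Reactants: 2·(+0.0) + 1·(+0.0) + 2·(-241.8) = -483.6
ΔHrxn = (-787.0) − (-483.6) = -303.4 kJ/mol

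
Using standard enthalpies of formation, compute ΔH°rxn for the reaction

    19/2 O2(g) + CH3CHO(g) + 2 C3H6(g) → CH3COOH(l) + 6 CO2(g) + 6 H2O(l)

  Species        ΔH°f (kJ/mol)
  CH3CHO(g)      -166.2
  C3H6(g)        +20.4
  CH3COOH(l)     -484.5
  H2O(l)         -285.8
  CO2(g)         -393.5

ΔH°rxn = -4434.9 kJ/mol

Products: 1·(-484.5) + 6·(-393.5) + 6·(-285.8) = -4560.3
Reactants: 19/2·(+0.0) + 1·(-166.2) + 2·(+20.4) = -125.4
ΔH°rxn = (-4560.3) − (-125.4) = -4434.9 kJ/mol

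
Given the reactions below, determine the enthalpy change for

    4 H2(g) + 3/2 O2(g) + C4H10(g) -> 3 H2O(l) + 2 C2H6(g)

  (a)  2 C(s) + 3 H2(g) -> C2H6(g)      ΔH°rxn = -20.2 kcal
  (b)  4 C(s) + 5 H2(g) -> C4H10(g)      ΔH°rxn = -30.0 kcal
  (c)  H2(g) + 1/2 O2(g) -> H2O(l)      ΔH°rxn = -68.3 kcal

(a) × 2: (2)·(-20.2) = -40.4 kcal
(b) reversed: +30.0 kcal
(c) × 3: (3)·(-68.3) = -204.9 kcal
Since enthalpy is a state function, ΔH°rxn = (2)·(-20.2) + (-1)·(-30.0) + (3)·(-68.3) = -215.3 kcal

ΔH°rxn = -215.3 kcal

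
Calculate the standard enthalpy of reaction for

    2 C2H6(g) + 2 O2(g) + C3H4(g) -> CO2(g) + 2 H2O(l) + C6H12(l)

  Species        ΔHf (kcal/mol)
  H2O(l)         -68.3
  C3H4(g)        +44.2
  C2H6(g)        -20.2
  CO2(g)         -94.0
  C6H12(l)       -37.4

Products: 1·(-94.0) + 2·(-68.3) + 1·(-37.4) = -268.0
Reactants: 2·(-20.2) + 2·(+0.0) + 1·(+44.2) = +3.8
ΔH°rxn = (-268.0) − (+3.8) = -271.8 kcal/mol

ΔH°rxn = -271.8 kcal/mol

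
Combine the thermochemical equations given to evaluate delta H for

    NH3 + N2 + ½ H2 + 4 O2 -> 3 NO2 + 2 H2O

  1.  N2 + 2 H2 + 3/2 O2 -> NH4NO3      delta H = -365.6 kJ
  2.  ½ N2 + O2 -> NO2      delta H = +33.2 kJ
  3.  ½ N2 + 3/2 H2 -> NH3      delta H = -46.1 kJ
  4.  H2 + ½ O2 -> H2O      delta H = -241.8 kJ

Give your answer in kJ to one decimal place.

delta H = -337.9 kJ

eq. 1: not needed.
eq. 2 × 3: (3)·(+33.2) = +99.6 kJ
eq. 3 reversed: +46.1 kJ
eq. 4 × 2: (2)·(-241.8) = -483.6 kJ
delta H = (+99.6) + (+46.1) + (-483.6) = -337.9 kJ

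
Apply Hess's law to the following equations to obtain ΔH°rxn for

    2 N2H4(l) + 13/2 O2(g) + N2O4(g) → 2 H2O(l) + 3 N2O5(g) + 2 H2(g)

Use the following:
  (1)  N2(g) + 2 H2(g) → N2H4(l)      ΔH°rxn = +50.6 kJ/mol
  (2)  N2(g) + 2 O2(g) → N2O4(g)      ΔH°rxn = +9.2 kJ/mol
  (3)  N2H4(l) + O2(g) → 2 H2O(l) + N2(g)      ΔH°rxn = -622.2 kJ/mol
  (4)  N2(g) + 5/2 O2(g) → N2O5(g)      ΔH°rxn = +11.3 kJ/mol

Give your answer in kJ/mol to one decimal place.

(1) reversed (reverse to put H2(g) on the product side): -50.6 kJ/mol
(2) reversed (N2O4(g) must end up as a reactant): -9.2 kJ/mol
(3) as written (H2O(l) already on the product side): -622.2 kJ/mol
(4) × 3 (scale by 3 for the 3 N2O5(g)): (3)·(+11.3) = +33.9 kJ/mol
By Hess's law, ΔH°rxn = (-50.6) + (-9.2) + (-622.2) + (+33.9) = -648.1 kJ/mol

ΔH°rxn = -648.1 kJ/mol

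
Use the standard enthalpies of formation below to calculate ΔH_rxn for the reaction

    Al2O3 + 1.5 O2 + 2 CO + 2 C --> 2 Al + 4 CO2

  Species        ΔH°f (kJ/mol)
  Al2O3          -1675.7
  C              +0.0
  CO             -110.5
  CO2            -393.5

ΔH_rxn = 322.7 kJ/mol

Products: 2·(+0.0) + 4·(-393.5) = -1574.0
Reactants: 1·(-1675.7) + 3/2·(+0.0) + 2·(-110.5) + 2·(+0.0) = -1896.7
ΔH_rxn = (-1574.0) − (-1896.7) = 322.7 kJ/mol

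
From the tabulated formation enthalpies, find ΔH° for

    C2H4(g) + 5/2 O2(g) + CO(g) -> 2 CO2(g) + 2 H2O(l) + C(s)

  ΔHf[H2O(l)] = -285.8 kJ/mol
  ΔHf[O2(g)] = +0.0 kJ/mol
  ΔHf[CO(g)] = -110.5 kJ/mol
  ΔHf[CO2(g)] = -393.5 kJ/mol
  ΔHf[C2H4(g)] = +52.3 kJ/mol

ΔH° = -1300.4 kJ/mol

Products: 2·(-393.5) + 2·(-285.8) + 1·(+0.0) = -1358.6
Reactants: 1·(+52.3) + 5/2·(+0.0) + 1·(-110.5) = -58.2
ΔH° = (-1358.6) − (-58.2) = -1300.4 kJ/mol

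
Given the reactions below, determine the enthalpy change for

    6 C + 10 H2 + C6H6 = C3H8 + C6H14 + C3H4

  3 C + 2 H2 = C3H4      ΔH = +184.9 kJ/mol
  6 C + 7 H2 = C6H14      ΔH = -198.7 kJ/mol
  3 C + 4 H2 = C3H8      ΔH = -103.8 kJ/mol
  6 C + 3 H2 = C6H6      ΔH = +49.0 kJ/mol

ΔH = -166.6 kJ/mol

equation 1 as written: +184.9 kJ/mol
equation 2 as written: -198.7 kJ/mol
equation 3 as written: -103.8 kJ/mol
equation 4 reversed: -49.0 kJ/mol
Summing the manipulated equations, ΔH = (1)·(+184.9) + (1)·(-198.7) + (1)·(-103.8) + (-1)·(+49.0) = -166.6 kJ/mol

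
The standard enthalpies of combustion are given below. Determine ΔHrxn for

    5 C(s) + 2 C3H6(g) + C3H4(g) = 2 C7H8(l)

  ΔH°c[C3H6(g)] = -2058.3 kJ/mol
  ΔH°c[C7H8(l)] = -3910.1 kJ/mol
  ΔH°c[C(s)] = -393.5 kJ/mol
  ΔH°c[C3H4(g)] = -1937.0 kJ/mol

ΔHrxn = -200.9 kJ/mol

Using ΔH = Σ nΔHc°(reactants) − Σ nΔHc°(products):
= [5·(-393.5) + 2·(-2058.3) + 1·(-1937.0)] − [2·(-3910.1)]
= -200.9 kJ/mol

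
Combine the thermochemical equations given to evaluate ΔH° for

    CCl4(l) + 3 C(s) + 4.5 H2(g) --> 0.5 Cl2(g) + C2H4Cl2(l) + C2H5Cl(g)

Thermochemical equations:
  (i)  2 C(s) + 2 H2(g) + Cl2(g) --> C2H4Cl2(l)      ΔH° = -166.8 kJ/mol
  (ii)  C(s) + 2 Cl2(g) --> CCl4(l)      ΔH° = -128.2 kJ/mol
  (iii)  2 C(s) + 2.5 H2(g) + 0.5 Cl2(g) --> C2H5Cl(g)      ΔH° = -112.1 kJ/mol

ΔH° = -150.7 kJ/mol

(i) as written: -166.8 kJ/mol
(ii) reversed: +128.2 kJ/mol
(iii) as written: -112.1 kJ/mol
Combining the equations, ΔH° = (1)·(-166.8) + (-1)·(-128.2) + (1)·(-112.1) = -150.7 kJ/mol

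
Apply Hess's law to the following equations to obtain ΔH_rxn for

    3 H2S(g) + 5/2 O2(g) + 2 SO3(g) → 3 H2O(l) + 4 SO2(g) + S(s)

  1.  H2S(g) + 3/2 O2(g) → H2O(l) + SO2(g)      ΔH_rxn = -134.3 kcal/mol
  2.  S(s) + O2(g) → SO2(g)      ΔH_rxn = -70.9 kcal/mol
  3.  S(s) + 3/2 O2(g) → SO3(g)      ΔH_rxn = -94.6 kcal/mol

eq. 1 × 3: (3)·(-134.3) = -402.9 kcal/mol
eq. 2 as written: -70.9 kcal/mol
eq. 3 reversed and × 2: (-2)·(-94.6) = +189.2 kcal/mol
ΔH_rxn = (-402.9) + (-70.9) + (+189.2) = -284.6 kcal/mol

ΔH_rxn = -284.6 kcal/mol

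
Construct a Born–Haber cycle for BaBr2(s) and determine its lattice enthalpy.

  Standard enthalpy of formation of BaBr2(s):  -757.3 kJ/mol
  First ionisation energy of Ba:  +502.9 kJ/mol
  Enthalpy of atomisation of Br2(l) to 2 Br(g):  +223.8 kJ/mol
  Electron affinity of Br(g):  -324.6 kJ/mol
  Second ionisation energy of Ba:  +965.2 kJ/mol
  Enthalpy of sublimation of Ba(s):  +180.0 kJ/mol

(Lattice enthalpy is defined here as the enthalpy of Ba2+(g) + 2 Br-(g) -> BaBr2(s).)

ΔHf° = 1·ΔHsub + 1·(ΣIE) + 1·D(Br2) + 2·EA + U
-757.3 = 1·(+180.0) + 1·(+1468.1) + 1·(+223.8) + 2·(-324.6) + U
U = -757.3 − (+1222.7) = -1980.0 kJ/mol

U = -1980.0 kJ/mol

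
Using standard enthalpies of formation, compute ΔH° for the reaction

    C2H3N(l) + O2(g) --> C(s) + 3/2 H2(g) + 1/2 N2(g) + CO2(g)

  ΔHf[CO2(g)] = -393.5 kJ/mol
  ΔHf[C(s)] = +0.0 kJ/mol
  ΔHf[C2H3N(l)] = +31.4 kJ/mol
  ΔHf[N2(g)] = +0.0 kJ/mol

ΔH° = -424.9 kJ/mol

Products: 1·(+0.0) + 3/2·(+0.0) + 1/2·(+0.0) + 1·(-393.5) = -393.5
Reactants: 1·(+31.4) + 1·(+0.0) = +31.4
ΔH° = (-393.5) − (+31.4) = -424.9 kJ/mol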